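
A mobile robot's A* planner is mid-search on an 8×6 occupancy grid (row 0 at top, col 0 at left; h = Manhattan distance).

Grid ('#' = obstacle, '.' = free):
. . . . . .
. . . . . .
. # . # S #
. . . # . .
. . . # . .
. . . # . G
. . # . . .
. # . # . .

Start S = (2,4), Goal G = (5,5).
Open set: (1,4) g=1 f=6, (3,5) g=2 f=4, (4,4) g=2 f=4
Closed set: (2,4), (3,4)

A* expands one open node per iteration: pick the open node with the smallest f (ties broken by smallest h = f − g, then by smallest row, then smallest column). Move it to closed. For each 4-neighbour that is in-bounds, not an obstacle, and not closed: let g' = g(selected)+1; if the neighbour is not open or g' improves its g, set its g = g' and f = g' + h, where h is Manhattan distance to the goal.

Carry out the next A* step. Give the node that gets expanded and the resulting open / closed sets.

expanded=(3,5); open=[(1,4) g=1 f=6, (4,4) g=2 f=4, (4,5) g=3 f=4]; closed=[(2,4), (3,4), (3,5)]

step 1: expand (3,5) (f=4, h=2) → closed; open now [(1,4) g=1 f=6, (4,4) g=2 f=4, (4,5) g=3 f=4]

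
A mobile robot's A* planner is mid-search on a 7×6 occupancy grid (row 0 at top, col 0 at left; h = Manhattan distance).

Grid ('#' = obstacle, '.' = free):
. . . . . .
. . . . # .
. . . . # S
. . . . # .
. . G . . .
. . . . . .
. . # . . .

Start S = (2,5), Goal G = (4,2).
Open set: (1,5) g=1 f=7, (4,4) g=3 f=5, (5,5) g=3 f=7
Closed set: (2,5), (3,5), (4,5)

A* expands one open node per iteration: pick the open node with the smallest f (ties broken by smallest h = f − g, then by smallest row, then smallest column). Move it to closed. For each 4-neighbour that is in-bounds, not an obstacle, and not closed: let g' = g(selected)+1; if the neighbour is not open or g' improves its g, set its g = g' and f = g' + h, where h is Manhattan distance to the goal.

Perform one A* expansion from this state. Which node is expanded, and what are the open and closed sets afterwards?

step 1: expand (4,4) (f=5, h=2) → closed; open now [(1,5) g=1 f=7, (4,3) g=4 f=5, (5,4) g=4 f=7, (5,5) g=3 f=7]

expanded=(4,4); open=[(1,5) g=1 f=7, (4,3) g=4 f=5, (5,4) g=4 f=7, (5,5) g=3 f=7]; closed=[(2,5), (3,5), (4,4), (4,5)]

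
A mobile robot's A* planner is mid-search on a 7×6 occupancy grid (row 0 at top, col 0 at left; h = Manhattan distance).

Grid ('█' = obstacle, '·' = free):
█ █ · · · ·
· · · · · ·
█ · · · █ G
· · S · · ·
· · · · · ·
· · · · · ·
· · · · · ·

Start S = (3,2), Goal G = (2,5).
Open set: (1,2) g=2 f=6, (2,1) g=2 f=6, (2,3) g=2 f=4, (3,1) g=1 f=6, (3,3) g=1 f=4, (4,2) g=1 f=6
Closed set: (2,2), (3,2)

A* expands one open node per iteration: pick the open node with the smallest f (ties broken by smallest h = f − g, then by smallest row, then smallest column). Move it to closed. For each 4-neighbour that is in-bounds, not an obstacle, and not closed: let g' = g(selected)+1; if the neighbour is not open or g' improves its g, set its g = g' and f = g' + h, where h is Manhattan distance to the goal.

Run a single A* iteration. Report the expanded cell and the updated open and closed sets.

step 1: expand (2,3) (f=4, h=2) → closed; open now [(1,2) g=2 f=6, (1,3) g=3 f=6, (2,1) g=2 f=6, (3,1) g=1 f=6, (3,3) g=1 f=4, (4,2) g=1 f=6]

expanded=(2,3); open=[(1,2) g=2 f=6, (1,3) g=3 f=6, (2,1) g=2 f=6, (3,1) g=1 f=6, (3,3) g=1 f=4, (4,2) g=1 f=6]; closed=[(2,2), (2,3), (3,2)]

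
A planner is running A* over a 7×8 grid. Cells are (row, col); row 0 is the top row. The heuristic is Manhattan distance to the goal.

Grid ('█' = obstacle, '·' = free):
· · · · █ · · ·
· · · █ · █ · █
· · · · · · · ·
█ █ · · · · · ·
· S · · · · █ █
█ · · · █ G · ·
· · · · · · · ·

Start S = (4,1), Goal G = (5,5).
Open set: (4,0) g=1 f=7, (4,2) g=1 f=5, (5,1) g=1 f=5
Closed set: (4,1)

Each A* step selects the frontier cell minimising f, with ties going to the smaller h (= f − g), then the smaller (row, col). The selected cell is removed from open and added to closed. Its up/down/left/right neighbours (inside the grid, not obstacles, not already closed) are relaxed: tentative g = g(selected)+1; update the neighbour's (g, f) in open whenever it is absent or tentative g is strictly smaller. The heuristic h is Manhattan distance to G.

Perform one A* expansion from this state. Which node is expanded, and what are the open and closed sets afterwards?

step 1: expand (4,2) (f=5, h=4) → closed; open now [(3,2) g=2 f=7, (4,0) g=1 f=7, (4,3) g=2 f=5, (5,1) g=1 f=5, (5,2) g=2 f=5]

expanded=(4,2); open=[(3,2) g=2 f=7, (4,0) g=1 f=7, (4,3) g=2 f=5, (5,1) g=1 f=5, (5,2) g=2 f=5]; closed=[(4,1), (4,2)]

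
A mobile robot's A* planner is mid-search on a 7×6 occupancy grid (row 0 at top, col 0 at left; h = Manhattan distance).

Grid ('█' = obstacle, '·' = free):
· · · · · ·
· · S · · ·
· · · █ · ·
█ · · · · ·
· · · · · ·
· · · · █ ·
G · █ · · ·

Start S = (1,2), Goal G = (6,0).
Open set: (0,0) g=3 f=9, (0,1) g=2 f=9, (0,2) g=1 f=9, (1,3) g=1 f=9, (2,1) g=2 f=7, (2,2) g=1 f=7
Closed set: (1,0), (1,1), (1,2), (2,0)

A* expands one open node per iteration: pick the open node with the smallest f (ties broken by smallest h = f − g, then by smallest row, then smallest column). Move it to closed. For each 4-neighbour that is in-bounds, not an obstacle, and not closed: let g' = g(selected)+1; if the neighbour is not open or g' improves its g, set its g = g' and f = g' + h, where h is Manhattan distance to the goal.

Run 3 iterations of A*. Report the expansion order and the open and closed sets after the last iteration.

order=[(2,1) → (3,1) → (4,1)]; open=[(0,0) g=3 f=9, (0,1) g=2 f=9, (0,2) g=1 f=9, (1,3) g=1 f=9, (2,2) g=1 f=7, (3,2) g=4 f=9, (4,0) g=5 f=7, (4,2) g=5 f=9, (5,1) g=5 f=7]; closed=[(1,0), (1,1), (1,2), (2,0), (2,1), (3,1), (4,1)]

step 1: expand (2,1) (f=7, h=5) → closed; open now [(0,0) g=3 f=9, (0,1) g=2 f=9, (0,2) g=1 f=9, (1,3) g=1 f=9, (2,2) g=1 f=7, (3,1) g=3 f=7]
step 2: expand (3,1) (f=7, h=4) → closed; open now [(0,0) g=3 f=9, (0,1) g=2 f=9, (0,2) g=1 f=9, (1,3) g=1 f=9, (2,2) g=1 f=7, (3,2) g=4 f=9, (4,1) g=4 f=7]
step 3: expand (4,1) (f=7, h=3) → closed; open now [(0,0) g=3 f=9, (0,1) g=2 f=9, (0,2) g=1 f=9, (1,3) g=1 f=9, (2,2) g=1 f=7, (3,2) g=4 f=9, (4,0) g=5 f=7, (4,2) g=5 f=9, (5,1) g=5 f=7]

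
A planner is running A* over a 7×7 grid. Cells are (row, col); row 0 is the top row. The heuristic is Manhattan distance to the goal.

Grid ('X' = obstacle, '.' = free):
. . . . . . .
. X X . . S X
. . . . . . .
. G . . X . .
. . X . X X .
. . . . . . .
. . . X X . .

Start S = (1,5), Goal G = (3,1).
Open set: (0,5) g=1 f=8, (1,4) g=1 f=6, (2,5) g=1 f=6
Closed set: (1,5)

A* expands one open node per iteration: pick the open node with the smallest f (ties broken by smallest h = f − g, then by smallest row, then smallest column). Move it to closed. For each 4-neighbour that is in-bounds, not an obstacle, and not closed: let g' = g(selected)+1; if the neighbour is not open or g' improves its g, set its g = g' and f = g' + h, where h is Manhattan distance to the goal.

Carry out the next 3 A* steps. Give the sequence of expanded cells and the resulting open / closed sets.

order=[(1,4) → (1,3) → (2,3)]; open=[(0,3) g=3 f=8, (0,4) g=2 f=8, (0,5) g=1 f=8, (2,2) g=4 f=6, (2,4) g=2 f=6, (2,5) g=1 f=6, (3,3) g=4 f=6]; closed=[(1,3), (1,4), (1,5), (2,3)]

step 1: expand (1,4) (f=6, h=5) → closed; open now [(0,4) g=2 f=8, (0,5) g=1 f=8, (1,3) g=2 f=6, (2,4) g=2 f=6, (2,5) g=1 f=6]
step 2: expand (1,3) (f=6, h=4) → closed; open now [(0,3) g=3 f=8, (0,4) g=2 f=8, (0,5) g=1 f=8, (2,3) g=3 f=6, (2,4) g=2 f=6, (2,5) g=1 f=6]
step 3: expand (2,3) (f=6, h=3) → closed; open now [(0,3) g=3 f=8, (0,4) g=2 f=8, (0,5) g=1 f=8, (2,2) g=4 f=6, (2,4) g=2 f=6, (2,5) g=1 f=6, (3,3) g=4 f=6]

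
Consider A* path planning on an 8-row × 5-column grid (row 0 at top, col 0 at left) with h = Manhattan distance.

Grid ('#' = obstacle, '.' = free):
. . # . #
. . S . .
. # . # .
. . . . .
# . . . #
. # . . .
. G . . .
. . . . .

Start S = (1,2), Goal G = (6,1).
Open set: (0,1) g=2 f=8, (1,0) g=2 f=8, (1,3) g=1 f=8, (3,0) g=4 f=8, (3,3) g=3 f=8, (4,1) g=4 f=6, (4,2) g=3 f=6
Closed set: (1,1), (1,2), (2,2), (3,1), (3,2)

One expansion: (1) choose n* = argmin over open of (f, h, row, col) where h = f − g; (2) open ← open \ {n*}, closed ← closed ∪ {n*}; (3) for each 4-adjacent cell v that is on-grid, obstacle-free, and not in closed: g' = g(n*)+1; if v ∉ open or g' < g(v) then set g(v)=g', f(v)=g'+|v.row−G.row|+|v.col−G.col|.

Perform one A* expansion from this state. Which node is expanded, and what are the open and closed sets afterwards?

expanded=(4,1); open=[(0,1) g=2 f=8, (1,0) g=2 f=8, (1,3) g=1 f=8, (3,0) g=4 f=8, (3,3) g=3 f=8, (4,2) g=3 f=6]; closed=[(1,1), (1,2), (2,2), (3,1), (3,2), (4,1)]

step 1: expand (4,1) (f=6, h=2) → closed; open now [(0,1) g=2 f=8, (1,0) g=2 f=8, (1,3) g=1 f=8, (3,0) g=4 f=8, (3,3) g=3 f=8, (4,2) g=3 f=6]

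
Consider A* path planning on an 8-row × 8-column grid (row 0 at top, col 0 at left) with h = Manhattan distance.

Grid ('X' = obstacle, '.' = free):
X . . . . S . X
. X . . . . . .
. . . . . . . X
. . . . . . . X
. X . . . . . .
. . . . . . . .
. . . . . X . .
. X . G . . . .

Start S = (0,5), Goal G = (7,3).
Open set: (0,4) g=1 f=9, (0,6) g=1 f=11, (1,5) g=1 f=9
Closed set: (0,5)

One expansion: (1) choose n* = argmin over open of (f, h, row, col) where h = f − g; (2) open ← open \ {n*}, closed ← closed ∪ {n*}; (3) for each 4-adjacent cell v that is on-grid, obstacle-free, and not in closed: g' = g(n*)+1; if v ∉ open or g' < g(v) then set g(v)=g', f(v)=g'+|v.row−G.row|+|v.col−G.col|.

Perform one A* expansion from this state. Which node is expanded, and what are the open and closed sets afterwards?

step 1: expand (0,4) (f=9, h=8) → closed; open now [(0,3) g=2 f=9, (0,6) g=1 f=11, (1,4) g=2 f=9, (1,5) g=1 f=9]

expanded=(0,4); open=[(0,3) g=2 f=9, (0,6) g=1 f=11, (1,4) g=2 f=9, (1,5) g=1 f=9]; closed=[(0,4), (0,5)]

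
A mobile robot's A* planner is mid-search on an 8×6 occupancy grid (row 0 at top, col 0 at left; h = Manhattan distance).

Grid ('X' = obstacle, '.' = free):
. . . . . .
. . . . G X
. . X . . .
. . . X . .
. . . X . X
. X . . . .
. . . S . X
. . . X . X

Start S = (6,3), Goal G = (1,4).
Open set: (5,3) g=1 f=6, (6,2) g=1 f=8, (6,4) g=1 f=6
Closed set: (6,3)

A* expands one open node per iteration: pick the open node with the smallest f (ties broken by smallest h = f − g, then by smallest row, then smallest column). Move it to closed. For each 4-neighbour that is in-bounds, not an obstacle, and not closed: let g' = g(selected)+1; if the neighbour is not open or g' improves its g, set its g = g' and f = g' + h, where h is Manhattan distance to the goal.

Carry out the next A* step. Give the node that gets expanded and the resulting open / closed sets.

expanded=(5,3); open=[(5,2) g=2 f=8, (5,4) g=2 f=6, (6,2) g=1 f=8, (6,4) g=1 f=6]; closed=[(5,3), (6,3)]

step 1: expand (5,3) (f=6, h=5) → closed; open now [(5,2) g=2 f=8, (5,4) g=2 f=6, (6,2) g=1 f=8, (6,4) g=1 f=6]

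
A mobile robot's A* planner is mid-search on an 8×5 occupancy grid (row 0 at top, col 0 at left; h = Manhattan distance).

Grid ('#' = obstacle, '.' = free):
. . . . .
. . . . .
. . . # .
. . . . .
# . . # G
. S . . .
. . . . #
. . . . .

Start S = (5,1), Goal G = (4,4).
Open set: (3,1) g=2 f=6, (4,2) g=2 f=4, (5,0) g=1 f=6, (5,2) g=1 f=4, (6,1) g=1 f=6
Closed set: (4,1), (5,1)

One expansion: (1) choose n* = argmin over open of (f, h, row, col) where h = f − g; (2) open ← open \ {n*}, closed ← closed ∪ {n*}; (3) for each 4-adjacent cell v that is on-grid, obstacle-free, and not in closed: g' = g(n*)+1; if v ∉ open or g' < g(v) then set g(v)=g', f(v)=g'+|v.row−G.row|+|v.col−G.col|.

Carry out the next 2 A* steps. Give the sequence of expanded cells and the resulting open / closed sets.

order=[(4,2) → (5,2)]; open=[(3,1) g=2 f=6, (3,2) g=3 f=6, (5,0) g=1 f=6, (5,3) g=2 f=4, (6,1) g=1 f=6, (6,2) g=2 f=6]; closed=[(4,1), (4,2), (5,1), (5,2)]

step 1: expand (4,2) (f=4, h=2) → closed; open now [(3,1) g=2 f=6, (3,2) g=3 f=6, (5,0) g=1 f=6, (5,2) g=1 f=4, (6,1) g=1 f=6]
step 2: expand (5,2) (f=4, h=3) → closed; open now [(3,1) g=2 f=6, (3,2) g=3 f=6, (5,0) g=1 f=6, (5,3) g=2 f=4, (6,1) g=1 f=6, (6,2) g=2 f=6]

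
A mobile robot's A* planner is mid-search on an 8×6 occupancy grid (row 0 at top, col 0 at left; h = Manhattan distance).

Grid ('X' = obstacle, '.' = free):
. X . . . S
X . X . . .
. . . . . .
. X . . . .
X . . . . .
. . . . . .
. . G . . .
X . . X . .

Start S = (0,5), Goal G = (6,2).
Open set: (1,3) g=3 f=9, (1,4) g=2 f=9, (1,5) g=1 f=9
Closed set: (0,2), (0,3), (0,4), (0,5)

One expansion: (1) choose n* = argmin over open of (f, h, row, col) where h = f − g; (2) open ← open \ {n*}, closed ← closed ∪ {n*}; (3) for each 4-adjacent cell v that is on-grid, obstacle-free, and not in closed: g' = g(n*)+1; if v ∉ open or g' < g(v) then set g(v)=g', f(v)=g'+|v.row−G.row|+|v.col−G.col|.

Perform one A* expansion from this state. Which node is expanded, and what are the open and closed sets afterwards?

step 1: expand (1,3) (f=9, h=6) → closed; open now [(1,4) g=2 f=9, (1,5) g=1 f=9, (2,3) g=4 f=9]

expanded=(1,3); open=[(1,4) g=2 f=9, (1,5) g=1 f=9, (2,3) g=4 f=9]; closed=[(0,2), (0,3), (0,4), (0,5), (1,3)]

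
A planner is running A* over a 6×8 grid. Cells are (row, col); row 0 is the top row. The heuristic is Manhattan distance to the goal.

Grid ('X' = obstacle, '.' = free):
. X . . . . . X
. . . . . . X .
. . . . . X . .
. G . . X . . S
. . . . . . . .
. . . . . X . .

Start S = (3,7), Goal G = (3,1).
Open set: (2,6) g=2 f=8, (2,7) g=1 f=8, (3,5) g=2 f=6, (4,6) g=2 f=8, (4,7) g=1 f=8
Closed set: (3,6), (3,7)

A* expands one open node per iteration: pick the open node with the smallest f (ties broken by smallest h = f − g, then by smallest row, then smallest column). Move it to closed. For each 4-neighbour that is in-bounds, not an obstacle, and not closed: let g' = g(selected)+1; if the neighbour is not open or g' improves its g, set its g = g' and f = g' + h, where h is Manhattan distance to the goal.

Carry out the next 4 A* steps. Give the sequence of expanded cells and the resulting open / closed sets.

order=[(3,5) → (4,5) → (4,4) → (4,3)]; open=[(2,6) g=2 f=8, (2,7) g=1 f=8, (3,3) g=6 f=8, (4,2) g=6 f=8, (4,6) g=2 f=8, (4,7) g=1 f=8, (5,3) g=6 f=10, (5,4) g=5 f=10]; closed=[(3,5), (3,6), (3,7), (4,3), (4,4), (4,5)]

step 1: expand (3,5) (f=6, h=4) → closed; open now [(2,6) g=2 f=8, (2,7) g=1 f=8, (4,5) g=3 f=8, (4,6) g=2 f=8, (4,7) g=1 f=8]
step 2: expand (4,5) (f=8, h=5) → closed; open now [(2,6) g=2 f=8, (2,7) g=1 f=8, (4,4) g=4 f=8, (4,6) g=2 f=8, (4,7) g=1 f=8]
step 3: expand (4,4) (f=8, h=4) → closed; open now [(2,6) g=2 f=8, (2,7) g=1 f=8, (4,3) g=5 f=8, (4,6) g=2 f=8, (4,7) g=1 f=8, (5,4) g=5 f=10]
step 4: expand (4,3) (f=8, h=3) → closed; open now [(2,6) g=2 f=8, (2,7) g=1 f=8, (3,3) g=6 f=8, (4,2) g=6 f=8, (4,6) g=2 f=8, (4,7) g=1 f=8, (5,3) g=6 f=10, (5,4) g=5 f=10]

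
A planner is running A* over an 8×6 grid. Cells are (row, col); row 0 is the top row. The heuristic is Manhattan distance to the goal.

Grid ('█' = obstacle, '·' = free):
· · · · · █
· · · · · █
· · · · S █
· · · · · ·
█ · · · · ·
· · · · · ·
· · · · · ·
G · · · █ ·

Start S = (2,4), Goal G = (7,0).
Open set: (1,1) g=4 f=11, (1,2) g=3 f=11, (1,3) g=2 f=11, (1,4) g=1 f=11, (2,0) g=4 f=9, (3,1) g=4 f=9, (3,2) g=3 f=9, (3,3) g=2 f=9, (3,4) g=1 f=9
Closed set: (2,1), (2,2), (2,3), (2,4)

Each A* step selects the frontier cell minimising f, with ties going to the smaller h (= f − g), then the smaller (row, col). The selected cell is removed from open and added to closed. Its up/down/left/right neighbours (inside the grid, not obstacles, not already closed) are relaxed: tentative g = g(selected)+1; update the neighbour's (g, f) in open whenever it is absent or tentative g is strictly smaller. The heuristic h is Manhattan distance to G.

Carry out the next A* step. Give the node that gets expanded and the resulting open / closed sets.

expanded=(2,0); open=[(1,0) g=5 f=11, (1,1) g=4 f=11, (1,2) g=3 f=11, (1,3) g=2 f=11, (1,4) g=1 f=11, (3,0) g=5 f=9, (3,1) g=4 f=9, (3,2) g=3 f=9, (3,3) g=2 f=9, (3,4) g=1 f=9]; closed=[(2,0), (2,1), (2,2), (2,3), (2,4)]

step 1: expand (2,0) (f=9, h=5) → closed; open now [(1,0) g=5 f=11, (1,1) g=4 f=11, (1,2) g=3 f=11, (1,3) g=2 f=11, (1,4) g=1 f=11, (3,0) g=5 f=9, (3,1) g=4 f=9, (3,2) g=3 f=9, (3,3) g=2 f=9, (3,4) g=1 f=9]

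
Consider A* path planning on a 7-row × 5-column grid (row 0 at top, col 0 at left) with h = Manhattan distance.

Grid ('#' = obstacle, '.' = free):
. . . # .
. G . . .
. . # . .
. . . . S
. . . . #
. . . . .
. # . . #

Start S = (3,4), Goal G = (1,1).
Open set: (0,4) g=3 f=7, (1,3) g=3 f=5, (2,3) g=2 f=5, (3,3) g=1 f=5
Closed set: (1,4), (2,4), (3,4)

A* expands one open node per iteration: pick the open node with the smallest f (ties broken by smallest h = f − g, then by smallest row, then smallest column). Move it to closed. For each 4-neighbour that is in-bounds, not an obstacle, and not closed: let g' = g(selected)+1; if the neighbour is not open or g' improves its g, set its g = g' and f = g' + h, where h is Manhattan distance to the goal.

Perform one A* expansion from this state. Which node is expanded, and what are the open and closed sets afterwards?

step 1: expand (1,3) (f=5, h=2) → closed; open now [(0,4) g=3 f=7, (1,2) g=4 f=5, (2,3) g=2 f=5, (3,3) g=1 f=5]

expanded=(1,3); open=[(0,4) g=3 f=7, (1,2) g=4 f=5, (2,3) g=2 f=5, (3,3) g=1 f=5]; closed=[(1,3), (1,4), (2,4), (3,4)]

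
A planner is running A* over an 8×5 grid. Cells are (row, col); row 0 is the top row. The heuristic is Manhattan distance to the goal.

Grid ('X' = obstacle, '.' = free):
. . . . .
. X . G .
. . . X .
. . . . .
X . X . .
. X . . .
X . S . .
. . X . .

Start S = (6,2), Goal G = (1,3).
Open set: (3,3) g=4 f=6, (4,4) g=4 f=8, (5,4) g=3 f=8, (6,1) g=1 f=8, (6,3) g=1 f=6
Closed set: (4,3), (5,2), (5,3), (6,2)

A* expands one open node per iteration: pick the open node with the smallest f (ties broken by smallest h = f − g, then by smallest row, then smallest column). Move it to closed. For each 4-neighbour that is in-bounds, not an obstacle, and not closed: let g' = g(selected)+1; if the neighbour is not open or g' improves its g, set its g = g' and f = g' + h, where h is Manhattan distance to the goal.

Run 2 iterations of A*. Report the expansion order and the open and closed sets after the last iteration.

step 1: expand (3,3) (f=6, h=2) → closed; open now [(3,2) g=5 f=8, (3,4) g=5 f=8, (4,4) g=4 f=8, (5,4) g=3 f=8, (6,1) g=1 f=8, (6,3) g=1 f=6]
step 2: expand (6,3) (f=6, h=5) → closed; open now [(3,2) g=5 f=8, (3,4) g=5 f=8, (4,4) g=4 f=8, (5,4) g=3 f=8, (6,1) g=1 f=8, (6,4) g=2 f=8, (7,3) g=2 f=8]

order=[(3,3) → (6,3)]; open=[(3,2) g=5 f=8, (3,4) g=5 f=8, (4,4) g=4 f=8, (5,4) g=3 f=8, (6,1) g=1 f=8, (6,4) g=2 f=8, (7,3) g=2 f=8]; closed=[(3,3), (4,3), (5,2), (5,3), (6,2), (6,3)]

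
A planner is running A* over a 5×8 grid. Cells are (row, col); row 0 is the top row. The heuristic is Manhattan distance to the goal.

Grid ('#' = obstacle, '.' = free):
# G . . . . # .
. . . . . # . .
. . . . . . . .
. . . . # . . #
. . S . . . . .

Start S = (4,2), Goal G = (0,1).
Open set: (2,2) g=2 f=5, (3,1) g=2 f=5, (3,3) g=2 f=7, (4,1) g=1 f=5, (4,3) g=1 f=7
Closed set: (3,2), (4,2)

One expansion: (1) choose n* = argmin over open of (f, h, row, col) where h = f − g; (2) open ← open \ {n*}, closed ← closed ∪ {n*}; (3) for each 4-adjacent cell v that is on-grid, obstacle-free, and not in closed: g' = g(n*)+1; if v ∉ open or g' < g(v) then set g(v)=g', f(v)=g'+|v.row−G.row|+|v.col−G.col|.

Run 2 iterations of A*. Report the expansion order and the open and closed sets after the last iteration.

step 1: expand (2,2) (f=5, h=3) → closed; open now [(1,2) g=3 f=5, (2,1) g=3 f=5, (2,3) g=3 f=7, (3,1) g=2 f=5, (3,3) g=2 f=7, (4,1) g=1 f=5, (4,3) g=1 f=7]
step 2: expand (1,2) (f=5, h=2) → closed; open now [(0,2) g=4 f=5, (1,1) g=4 f=5, (1,3) g=4 f=7, (2,1) g=3 f=5, (2,3) g=3 f=7, (3,1) g=2 f=5, (3,3) g=2 f=7, (4,1) g=1 f=5, (4,3) g=1 f=7]

order=[(2,2) → (1,2)]; open=[(0,2) g=4 f=5, (1,1) g=4 f=5, (1,3) g=4 f=7, (2,1) g=3 f=5, (2,3) g=3 f=7, (3,1) g=2 f=5, (3,3) g=2 f=7, (4,1) g=1 f=5, (4,3) g=1 f=7]; closed=[(1,2), (2,2), (3,2), (4,2)]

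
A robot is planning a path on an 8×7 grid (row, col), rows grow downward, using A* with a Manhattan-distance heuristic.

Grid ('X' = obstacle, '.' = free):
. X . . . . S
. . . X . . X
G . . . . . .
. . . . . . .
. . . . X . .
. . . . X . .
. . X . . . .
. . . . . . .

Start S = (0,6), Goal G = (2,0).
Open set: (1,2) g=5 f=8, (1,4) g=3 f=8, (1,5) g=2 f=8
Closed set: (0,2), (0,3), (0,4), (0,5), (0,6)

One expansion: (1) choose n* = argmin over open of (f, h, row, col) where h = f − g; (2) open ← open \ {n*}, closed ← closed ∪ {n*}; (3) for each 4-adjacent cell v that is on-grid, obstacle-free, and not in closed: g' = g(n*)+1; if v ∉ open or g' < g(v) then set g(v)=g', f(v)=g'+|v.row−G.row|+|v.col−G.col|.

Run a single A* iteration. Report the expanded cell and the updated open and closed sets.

step 1: expand (1,2) (f=8, h=3) → closed; open now [(1,1) g=6 f=8, (1,4) g=3 f=8, (1,5) g=2 f=8, (2,2) g=6 f=8]

expanded=(1,2); open=[(1,1) g=6 f=8, (1,4) g=3 f=8, (1,5) g=2 f=8, (2,2) g=6 f=8]; closed=[(0,2), (0,3), (0,4), (0,5), (0,6), (1,2)]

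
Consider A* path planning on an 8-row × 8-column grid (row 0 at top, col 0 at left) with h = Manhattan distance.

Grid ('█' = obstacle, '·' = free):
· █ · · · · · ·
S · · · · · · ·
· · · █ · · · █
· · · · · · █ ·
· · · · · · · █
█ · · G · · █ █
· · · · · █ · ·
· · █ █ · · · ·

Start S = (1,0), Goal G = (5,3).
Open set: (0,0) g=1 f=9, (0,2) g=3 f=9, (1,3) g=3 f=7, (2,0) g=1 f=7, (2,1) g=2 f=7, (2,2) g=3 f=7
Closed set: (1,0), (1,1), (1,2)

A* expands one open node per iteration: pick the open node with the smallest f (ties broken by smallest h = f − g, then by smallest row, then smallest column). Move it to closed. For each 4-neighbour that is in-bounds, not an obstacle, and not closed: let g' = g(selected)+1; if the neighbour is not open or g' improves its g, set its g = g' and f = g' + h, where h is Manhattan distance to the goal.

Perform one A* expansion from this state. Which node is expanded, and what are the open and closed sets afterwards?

expanded=(1,3); open=[(0,0) g=1 f=9, (0,2) g=3 f=9, (0,3) g=4 f=9, (1,4) g=4 f=9, (2,0) g=1 f=7, (2,1) g=2 f=7, (2,2) g=3 f=7]; closed=[(1,0), (1,1), (1,2), (1,3)]

step 1: expand (1,3) (f=7, h=4) → closed; open now [(0,0) g=1 f=9, (0,2) g=3 f=9, (0,3) g=4 f=9, (1,4) g=4 f=9, (2,0) g=1 f=7, (2,1) g=2 f=7, (2,2) g=3 f=7]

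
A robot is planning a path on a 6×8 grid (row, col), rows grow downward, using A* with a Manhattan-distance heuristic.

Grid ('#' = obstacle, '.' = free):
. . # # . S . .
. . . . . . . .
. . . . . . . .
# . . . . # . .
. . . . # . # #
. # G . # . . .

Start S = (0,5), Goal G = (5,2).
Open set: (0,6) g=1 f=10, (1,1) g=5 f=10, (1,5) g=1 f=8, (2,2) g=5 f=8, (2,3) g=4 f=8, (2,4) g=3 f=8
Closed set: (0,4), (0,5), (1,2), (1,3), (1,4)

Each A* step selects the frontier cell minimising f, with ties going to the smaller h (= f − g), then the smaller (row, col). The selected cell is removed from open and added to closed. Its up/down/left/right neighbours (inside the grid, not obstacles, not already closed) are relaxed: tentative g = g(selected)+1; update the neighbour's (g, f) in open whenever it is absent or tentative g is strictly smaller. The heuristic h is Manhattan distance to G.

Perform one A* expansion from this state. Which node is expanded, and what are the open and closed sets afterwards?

step 1: expand (2,2) (f=8, h=3) → closed; open now [(0,6) g=1 f=10, (1,1) g=5 f=10, (1,5) g=1 f=8, (2,1) g=6 f=10, (2,3) g=4 f=8, (2,4) g=3 f=8, (3,2) g=6 f=8]

expanded=(2,2); open=[(0,6) g=1 f=10, (1,1) g=5 f=10, (1,5) g=1 f=8, (2,1) g=6 f=10, (2,3) g=4 f=8, (2,4) g=3 f=8, (3,2) g=6 f=8]; closed=[(0,4), (0,5), (1,2), (1,3), (1,4), (2,2)]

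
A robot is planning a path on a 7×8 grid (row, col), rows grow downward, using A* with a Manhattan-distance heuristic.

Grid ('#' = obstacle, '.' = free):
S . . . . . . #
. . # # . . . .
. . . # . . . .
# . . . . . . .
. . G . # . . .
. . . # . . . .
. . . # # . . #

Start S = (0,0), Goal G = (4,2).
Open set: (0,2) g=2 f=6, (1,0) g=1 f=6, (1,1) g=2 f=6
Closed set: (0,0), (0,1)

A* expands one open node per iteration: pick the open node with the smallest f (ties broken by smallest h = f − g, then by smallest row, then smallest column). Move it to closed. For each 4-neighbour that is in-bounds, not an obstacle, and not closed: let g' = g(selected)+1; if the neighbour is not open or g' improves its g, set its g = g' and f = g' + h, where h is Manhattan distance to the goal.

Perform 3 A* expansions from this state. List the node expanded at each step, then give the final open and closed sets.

order=[(0,2) → (1,1) → (2,1)]; open=[(0,3) g=3 f=8, (1,0) g=1 f=6, (2,0) g=4 f=8, (2,2) g=4 f=6, (3,1) g=4 f=6]; closed=[(0,0), (0,1), (0,2), (1,1), (2,1)]

step 1: expand (0,2) (f=6, h=4) → closed; open now [(0,3) g=3 f=8, (1,0) g=1 f=6, (1,1) g=2 f=6]
step 2: expand (1,1) (f=6, h=4) → closed; open now [(0,3) g=3 f=8, (1,0) g=1 f=6, (2,1) g=3 f=6]
step 3: expand (2,1) (f=6, h=3) → closed; open now [(0,3) g=3 f=8, (1,0) g=1 f=6, (2,0) g=4 f=8, (2,2) g=4 f=6, (3,1) g=4 f=6]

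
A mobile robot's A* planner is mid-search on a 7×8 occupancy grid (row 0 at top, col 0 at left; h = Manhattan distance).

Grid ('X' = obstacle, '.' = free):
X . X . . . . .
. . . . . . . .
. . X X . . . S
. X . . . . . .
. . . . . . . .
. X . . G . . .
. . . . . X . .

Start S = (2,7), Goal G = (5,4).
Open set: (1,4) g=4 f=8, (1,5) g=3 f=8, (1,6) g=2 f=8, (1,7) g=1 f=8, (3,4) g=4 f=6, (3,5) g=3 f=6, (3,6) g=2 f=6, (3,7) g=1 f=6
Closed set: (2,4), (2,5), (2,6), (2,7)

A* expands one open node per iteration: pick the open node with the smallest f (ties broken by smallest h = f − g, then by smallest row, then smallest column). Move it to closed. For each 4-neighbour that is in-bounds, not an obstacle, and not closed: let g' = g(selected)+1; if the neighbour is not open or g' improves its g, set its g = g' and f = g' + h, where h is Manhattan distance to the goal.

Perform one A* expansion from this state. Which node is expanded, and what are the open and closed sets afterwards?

expanded=(3,4); open=[(1,4) g=4 f=8, (1,5) g=3 f=8, (1,6) g=2 f=8, (1,7) g=1 f=8, (3,3) g=5 f=8, (3,5) g=3 f=6, (3,6) g=2 f=6, (3,7) g=1 f=6, (4,4) g=5 f=6]; closed=[(2,4), (2,5), (2,6), (2,7), (3,4)]

step 1: expand (3,4) (f=6, h=2) → closed; open now [(1,4) g=4 f=8, (1,5) g=3 f=8, (1,6) g=2 f=8, (1,7) g=1 f=8, (3,3) g=5 f=8, (3,5) g=3 f=6, (3,6) g=2 f=6, (3,7) g=1 f=6, (4,4) g=5 f=6]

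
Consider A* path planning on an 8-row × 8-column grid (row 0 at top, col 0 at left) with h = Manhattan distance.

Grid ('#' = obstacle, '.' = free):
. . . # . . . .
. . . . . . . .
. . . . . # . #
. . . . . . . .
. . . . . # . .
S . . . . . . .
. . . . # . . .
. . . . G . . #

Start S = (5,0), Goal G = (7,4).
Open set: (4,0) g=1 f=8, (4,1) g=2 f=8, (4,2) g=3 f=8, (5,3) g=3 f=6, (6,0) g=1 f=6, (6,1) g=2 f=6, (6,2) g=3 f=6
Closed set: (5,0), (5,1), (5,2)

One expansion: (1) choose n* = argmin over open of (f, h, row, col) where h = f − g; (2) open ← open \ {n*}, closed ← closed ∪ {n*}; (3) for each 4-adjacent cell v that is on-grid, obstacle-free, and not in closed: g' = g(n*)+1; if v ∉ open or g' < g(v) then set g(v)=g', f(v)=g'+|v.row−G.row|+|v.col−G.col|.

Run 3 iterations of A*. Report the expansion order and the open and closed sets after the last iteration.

order=[(5,3) → (5,4) → (6,3)]; open=[(4,0) g=1 f=8, (4,1) g=2 f=8, (4,2) g=3 f=8, (4,3) g=4 f=8, (4,4) g=5 f=8, (5,5) g=5 f=8, (6,0) g=1 f=6, (6,1) g=2 f=6, (6,2) g=3 f=6, (7,3) g=5 f=6]; closed=[(5,0), (5,1), (5,2), (5,3), (5,4), (6,3)]

step 1: expand (5,3) (f=6, h=3) → closed; open now [(4,0) g=1 f=8, (4,1) g=2 f=8, (4,2) g=3 f=8, (4,3) g=4 f=8, (5,4) g=4 f=6, (6,0) g=1 f=6, (6,1) g=2 f=6, (6,2) g=3 f=6, (6,3) g=4 f=6]
step 2: expand (5,4) (f=6, h=2) → closed; open now [(4,0) g=1 f=8, (4,1) g=2 f=8, (4,2) g=3 f=8, (4,3) g=4 f=8, (4,4) g=5 f=8, (5,5) g=5 f=8, (6,0) g=1 f=6, (6,1) g=2 f=6, (6,2) g=3 f=6, (6,3) g=4 f=6]
step 3: expand (6,3) (f=6, h=2) → closed; open now [(4,0) g=1 f=8, (4,1) g=2 f=8, (4,2) g=3 f=8, (4,3) g=4 f=8, (4,4) g=5 f=8, (5,5) g=5 f=8, (6,0) g=1 f=6, (6,1) g=2 f=6, (6,2) g=3 f=6, (7,3) g=5 f=6]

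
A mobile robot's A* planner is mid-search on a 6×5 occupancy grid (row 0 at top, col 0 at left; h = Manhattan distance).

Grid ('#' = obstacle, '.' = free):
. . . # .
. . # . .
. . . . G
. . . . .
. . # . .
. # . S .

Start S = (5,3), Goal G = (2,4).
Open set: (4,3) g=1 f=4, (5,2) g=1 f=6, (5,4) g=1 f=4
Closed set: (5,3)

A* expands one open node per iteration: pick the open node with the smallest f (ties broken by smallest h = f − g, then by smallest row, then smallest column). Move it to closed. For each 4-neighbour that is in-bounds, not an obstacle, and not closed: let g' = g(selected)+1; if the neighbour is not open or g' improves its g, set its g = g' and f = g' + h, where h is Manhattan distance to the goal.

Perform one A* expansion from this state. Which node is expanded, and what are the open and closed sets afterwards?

step 1: expand (4,3) (f=4, h=3) → closed; open now [(3,3) g=2 f=4, (4,4) g=2 f=4, (5,2) g=1 f=6, (5,4) g=1 f=4]

expanded=(4,3); open=[(3,3) g=2 f=4, (4,4) g=2 f=4, (5,2) g=1 f=6, (5,4) g=1 f=4]; closed=[(4,3), (5,3)]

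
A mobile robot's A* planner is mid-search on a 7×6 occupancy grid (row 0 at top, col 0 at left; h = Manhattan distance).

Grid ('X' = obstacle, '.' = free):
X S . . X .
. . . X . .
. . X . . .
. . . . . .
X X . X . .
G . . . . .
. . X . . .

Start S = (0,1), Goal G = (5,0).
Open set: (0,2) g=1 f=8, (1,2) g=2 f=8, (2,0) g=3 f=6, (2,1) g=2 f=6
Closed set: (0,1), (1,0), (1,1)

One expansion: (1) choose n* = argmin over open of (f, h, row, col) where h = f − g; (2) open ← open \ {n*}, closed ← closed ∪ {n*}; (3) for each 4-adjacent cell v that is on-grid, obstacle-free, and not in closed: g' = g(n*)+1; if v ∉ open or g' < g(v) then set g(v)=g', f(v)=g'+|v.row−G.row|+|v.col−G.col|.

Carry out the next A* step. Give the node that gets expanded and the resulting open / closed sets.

expanded=(2,0); open=[(0,2) g=1 f=8, (1,2) g=2 f=8, (2,1) g=2 f=6, (3,0) g=4 f=6]; closed=[(0,1), (1,0), (1,1), (2,0)]

step 1: expand (2,0) (f=6, h=3) → closed; open now [(0,2) g=1 f=8, (1,2) g=2 f=8, (2,1) g=2 f=6, (3,0) g=4 f=6]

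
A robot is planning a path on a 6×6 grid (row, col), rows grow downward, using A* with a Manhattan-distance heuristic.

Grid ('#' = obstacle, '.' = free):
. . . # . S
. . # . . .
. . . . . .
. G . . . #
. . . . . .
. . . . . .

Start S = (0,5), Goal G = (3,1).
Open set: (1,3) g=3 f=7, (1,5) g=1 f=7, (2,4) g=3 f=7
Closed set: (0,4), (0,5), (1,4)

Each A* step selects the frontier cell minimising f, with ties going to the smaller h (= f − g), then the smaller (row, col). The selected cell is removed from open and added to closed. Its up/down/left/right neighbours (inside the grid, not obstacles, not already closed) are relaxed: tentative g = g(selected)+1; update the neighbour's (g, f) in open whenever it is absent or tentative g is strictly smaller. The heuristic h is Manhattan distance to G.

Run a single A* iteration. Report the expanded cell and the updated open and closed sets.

expanded=(1,3); open=[(1,5) g=1 f=7, (2,3) g=4 f=7, (2,4) g=3 f=7]; closed=[(0,4), (0,5), (1,3), (1,4)]

step 1: expand (1,3) (f=7, h=4) → closed; open now [(1,5) g=1 f=7, (2,3) g=4 f=7, (2,4) g=3 f=7]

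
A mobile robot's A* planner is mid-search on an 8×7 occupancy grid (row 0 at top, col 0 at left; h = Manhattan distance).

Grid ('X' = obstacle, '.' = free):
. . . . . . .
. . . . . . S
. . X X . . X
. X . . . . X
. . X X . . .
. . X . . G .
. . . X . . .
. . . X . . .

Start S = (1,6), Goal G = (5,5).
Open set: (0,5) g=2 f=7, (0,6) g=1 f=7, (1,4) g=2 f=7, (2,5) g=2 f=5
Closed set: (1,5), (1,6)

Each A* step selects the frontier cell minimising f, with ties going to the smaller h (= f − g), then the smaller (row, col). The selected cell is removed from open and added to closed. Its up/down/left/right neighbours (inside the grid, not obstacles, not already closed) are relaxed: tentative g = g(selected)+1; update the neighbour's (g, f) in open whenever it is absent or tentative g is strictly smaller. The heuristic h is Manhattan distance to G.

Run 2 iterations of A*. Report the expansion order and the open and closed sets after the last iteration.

order=[(2,5) → (3,5)]; open=[(0,5) g=2 f=7, (0,6) g=1 f=7, (1,4) g=2 f=7, (2,4) g=3 f=7, (3,4) g=4 f=7, (4,5) g=4 f=5]; closed=[(1,5), (1,6), (2,5), (3,5)]

step 1: expand (2,5) (f=5, h=3) → closed; open now [(0,5) g=2 f=7, (0,6) g=1 f=7, (1,4) g=2 f=7, (2,4) g=3 f=7, (3,5) g=3 f=5]
step 2: expand (3,5) (f=5, h=2) → closed; open now [(0,5) g=2 f=7, (0,6) g=1 f=7, (1,4) g=2 f=7, (2,4) g=3 f=7, (3,4) g=4 f=7, (4,5) g=4 f=5]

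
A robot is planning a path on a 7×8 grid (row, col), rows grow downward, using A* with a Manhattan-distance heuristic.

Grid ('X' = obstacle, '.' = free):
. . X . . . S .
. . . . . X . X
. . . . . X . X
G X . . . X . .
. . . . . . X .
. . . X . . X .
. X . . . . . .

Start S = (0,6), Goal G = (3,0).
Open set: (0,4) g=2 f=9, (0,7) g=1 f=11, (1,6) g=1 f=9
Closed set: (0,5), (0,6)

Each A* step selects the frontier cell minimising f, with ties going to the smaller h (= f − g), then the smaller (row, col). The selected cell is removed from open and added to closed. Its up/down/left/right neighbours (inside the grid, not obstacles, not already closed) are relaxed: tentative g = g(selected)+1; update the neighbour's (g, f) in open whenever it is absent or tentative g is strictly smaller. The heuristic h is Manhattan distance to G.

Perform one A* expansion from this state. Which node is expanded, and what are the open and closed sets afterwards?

expanded=(0,4); open=[(0,3) g=3 f=9, (0,7) g=1 f=11, (1,4) g=3 f=9, (1,6) g=1 f=9]; closed=[(0,4), (0,5), (0,6)]

step 1: expand (0,4) (f=9, h=7) → closed; open now [(0,3) g=3 f=9, (0,7) g=1 f=11, (1,4) g=3 f=9, (1,6) g=1 f=9]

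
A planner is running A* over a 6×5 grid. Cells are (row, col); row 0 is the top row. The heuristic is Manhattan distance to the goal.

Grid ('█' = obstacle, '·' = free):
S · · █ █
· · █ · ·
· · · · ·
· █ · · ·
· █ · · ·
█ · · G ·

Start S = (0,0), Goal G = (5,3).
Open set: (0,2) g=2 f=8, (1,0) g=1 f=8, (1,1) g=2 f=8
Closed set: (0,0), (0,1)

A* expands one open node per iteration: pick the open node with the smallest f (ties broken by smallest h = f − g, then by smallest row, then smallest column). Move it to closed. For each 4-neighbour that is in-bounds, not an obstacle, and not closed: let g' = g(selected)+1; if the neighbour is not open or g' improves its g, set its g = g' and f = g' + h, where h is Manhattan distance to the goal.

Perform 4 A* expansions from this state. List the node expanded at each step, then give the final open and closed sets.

step 1: expand (0,2) (f=8, h=6) → closed; open now [(1,0) g=1 f=8, (1,1) g=2 f=8]
step 2: expand (1,1) (f=8, h=6) → closed; open now [(1,0) g=1 f=8, (2,1) g=3 f=8]
step 3: expand (2,1) (f=8, h=5) → closed; open now [(1,0) g=1 f=8, (2,0) g=4 f=10, (2,2) g=4 f=8]
step 4: expand (2,2) (f=8, h=4) → closed; open now [(1,0) g=1 f=8, (2,0) g=4 f=10, (2,3) g=5 f=8, (3,2) g=5 f=8]

order=[(0,2) → (1,1) → (2,1) → (2,2)]; open=[(1,0) g=1 f=8, (2,0) g=4 f=10, (2,3) g=5 f=8, (3,2) g=5 f=8]; closed=[(0,0), (0,1), (0,2), (1,1), (2,1), (2,2)]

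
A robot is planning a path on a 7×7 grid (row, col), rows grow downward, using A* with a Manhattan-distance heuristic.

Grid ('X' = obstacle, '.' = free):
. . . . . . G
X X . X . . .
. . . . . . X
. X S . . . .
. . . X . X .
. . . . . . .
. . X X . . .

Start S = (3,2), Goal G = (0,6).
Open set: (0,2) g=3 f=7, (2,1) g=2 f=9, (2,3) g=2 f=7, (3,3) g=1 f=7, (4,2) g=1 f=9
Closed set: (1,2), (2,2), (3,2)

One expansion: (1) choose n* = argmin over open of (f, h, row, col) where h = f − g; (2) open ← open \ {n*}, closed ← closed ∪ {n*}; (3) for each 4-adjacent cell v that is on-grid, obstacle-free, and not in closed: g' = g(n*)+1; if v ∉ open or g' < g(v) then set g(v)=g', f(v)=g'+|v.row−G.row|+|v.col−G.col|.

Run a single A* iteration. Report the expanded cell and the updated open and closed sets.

step 1: expand (0,2) (f=7, h=4) → closed; open now [(0,1) g=4 f=9, (0,3) g=4 f=7, (2,1) g=2 f=9, (2,3) g=2 f=7, (3,3) g=1 f=7, (4,2) g=1 f=9]

expanded=(0,2); open=[(0,1) g=4 f=9, (0,3) g=4 f=7, (2,1) g=2 f=9, (2,3) g=2 f=7, (3,3) g=1 f=7, (4,2) g=1 f=9]; closed=[(0,2), (1,2), (2,2), (3,2)]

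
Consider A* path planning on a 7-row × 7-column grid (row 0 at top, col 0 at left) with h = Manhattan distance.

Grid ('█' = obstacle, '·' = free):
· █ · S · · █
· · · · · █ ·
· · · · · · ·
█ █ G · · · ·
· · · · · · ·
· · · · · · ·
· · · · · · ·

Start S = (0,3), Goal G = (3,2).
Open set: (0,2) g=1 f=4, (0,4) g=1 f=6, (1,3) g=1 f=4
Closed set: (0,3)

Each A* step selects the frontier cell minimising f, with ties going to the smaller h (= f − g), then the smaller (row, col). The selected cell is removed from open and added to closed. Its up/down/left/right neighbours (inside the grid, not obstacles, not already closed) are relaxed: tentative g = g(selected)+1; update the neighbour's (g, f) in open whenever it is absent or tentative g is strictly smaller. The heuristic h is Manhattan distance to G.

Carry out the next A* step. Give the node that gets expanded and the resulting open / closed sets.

step 1: expand (0,2) (f=4, h=3) → closed; open now [(0,4) g=1 f=6, (1,2) g=2 f=4, (1,3) g=1 f=4]

expanded=(0,2); open=[(0,4) g=1 f=6, (1,2) g=2 f=4, (1,3) g=1 f=4]; closed=[(0,2), (0,3)]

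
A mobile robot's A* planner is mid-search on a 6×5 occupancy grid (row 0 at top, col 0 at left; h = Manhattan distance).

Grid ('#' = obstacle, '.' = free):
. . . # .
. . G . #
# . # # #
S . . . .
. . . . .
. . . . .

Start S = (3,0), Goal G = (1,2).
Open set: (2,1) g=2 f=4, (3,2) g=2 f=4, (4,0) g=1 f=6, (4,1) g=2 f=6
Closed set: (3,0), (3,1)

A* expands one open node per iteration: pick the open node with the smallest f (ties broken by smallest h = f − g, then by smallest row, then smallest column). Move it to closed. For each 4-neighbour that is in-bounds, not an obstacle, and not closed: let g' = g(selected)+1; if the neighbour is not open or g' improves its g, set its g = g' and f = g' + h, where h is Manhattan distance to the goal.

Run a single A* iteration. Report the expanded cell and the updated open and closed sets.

step 1: expand (2,1) (f=4, h=2) → closed; open now [(1,1) g=3 f=4, (3,2) g=2 f=4, (4,0) g=1 f=6, (4,1) g=2 f=6]

expanded=(2,1); open=[(1,1) g=3 f=4, (3,2) g=2 f=4, (4,0) g=1 f=6, (4,1) g=2 f=6]; closed=[(2,1), (3,0), (3,1)]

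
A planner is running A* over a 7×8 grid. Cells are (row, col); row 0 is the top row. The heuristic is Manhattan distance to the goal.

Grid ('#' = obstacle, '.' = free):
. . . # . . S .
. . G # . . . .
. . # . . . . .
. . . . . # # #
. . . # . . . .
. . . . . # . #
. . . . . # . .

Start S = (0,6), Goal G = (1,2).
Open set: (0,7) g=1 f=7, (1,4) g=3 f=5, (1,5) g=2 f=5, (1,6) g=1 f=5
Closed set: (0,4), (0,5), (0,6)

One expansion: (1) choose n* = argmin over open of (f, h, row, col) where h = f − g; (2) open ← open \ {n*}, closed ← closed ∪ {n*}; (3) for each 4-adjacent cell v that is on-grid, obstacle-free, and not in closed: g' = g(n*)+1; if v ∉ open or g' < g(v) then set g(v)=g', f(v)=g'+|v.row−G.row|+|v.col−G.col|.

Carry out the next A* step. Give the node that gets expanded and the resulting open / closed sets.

step 1: expand (1,4) (f=5, h=2) → closed; open now [(0,7) g=1 f=7, (1,5) g=2 f=5, (1,6) g=1 f=5, (2,4) g=4 f=7]

expanded=(1,4); open=[(0,7) g=1 f=7, (1,5) g=2 f=5, (1,6) g=1 f=5, (2,4) g=4 f=7]; closed=[(0,4), (0,5), (0,6), (1,4)]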